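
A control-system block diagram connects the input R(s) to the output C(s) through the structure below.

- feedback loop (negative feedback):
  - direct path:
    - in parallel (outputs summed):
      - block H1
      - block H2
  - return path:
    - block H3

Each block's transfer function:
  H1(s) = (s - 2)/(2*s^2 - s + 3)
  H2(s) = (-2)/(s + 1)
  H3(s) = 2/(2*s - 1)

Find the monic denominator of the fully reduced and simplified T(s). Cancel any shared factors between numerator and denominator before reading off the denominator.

Answer: s^4 - 3*s^2/4 + 3*s/2 - 19/4

Working:
(1) sum the parallel branches H1, H2 = (-3*s^2 + s - 8)/(2*s^3 + s^2 + 2*s + 3)
(2) apply the feedback formula to (H1+H2), H3 = (-6*s^3 + 5*s^2 - 17*s + 8)/(4*s^4 - 3*s^2 + 6*s - 19)
The result of step 2 is T(s) in lowest terms. Its denominator has leading coefficient 4; dividing the denominator through by 4 makes it monic.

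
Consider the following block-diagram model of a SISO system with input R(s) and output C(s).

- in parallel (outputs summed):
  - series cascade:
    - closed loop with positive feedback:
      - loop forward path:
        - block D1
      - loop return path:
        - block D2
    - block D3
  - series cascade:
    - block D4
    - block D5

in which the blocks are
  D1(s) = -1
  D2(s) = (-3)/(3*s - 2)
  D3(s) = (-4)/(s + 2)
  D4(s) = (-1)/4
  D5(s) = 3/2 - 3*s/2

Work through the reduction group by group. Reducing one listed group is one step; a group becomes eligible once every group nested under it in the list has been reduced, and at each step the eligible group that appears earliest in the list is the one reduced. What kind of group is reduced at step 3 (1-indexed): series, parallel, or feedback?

[1] collapse the loop (D1 forward, D2 return)
[2] combine [D1/(1-D1*D2)], D3 in series
[3] series reduction of D4, D5
[4] add ([D1/(1-D1*D2)]*D3), (D4*D5) (parallel)
At step 3 the group reduced is series.

Hence the answer: series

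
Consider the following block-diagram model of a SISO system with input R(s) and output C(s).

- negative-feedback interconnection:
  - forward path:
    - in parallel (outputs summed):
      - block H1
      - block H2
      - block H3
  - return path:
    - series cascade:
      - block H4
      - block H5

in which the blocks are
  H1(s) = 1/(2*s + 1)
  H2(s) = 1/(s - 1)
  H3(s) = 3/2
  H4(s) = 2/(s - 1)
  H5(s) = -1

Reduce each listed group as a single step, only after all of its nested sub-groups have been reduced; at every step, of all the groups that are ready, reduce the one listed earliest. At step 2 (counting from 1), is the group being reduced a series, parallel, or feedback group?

The answer is series.

Reasoning:
[1] combine H1, H2, H3 in parallel
[2] combine H4, H5 in series
[3] reduce the feedback loop with forward (H1+H2+H3) and return (H4*H5)
At step 2 the group reduced is series.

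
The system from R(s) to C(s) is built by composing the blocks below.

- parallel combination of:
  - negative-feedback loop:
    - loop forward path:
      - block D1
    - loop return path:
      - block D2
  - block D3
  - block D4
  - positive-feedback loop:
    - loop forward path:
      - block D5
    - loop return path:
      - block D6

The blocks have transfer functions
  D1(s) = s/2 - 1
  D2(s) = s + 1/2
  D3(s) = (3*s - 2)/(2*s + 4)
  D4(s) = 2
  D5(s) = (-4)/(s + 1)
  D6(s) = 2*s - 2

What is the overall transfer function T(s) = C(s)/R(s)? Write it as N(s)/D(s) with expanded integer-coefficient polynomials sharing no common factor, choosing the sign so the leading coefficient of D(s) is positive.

Step 1: close the feedback loop around D1, D2 = (2*s - 4)/(2*s^2 - 3*s + 2)
Step 2: apply the feedback formula to D5, D6 = (-4)/(9*s - 7)
Step 3: reduce the parallel group [D1/(1+D1*D2)], D3, D4, [D5/(1-D5*D6)]: this yields T(s), and no further normalization is needed

Answer: (126*s^4 - 159*s^3 - 9*s^2 + 24*s - 4)/(36*s^4 - 10*s^3 - 86*s^2 + 128*s - 56)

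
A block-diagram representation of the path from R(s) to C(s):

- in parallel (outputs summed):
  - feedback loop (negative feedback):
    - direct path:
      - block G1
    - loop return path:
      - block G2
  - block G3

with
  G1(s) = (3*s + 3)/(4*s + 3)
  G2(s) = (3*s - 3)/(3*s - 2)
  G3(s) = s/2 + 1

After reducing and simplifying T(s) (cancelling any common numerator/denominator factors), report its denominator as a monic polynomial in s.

First reduce the diagram to T(s).

[1] reduce the feedback loop with forward G1 and return G2; result (9*s^2 + 3*s - 6)/(21*s^2 + s - 15)
[2] combine [G1/(1+G1*G2)], G3 in parallel; result (21*s^3 + 61*s^2 - 7*s - 42)/(42*s^2 + 2*s - 30)
Step 2 gives the fully reduced T(s), with no common factor left to cancel. The denominator's leading coefficient is 42, so divide each of its coefficients by 42 to get the monic form.

Answer: s^2 + s/21 - 5/7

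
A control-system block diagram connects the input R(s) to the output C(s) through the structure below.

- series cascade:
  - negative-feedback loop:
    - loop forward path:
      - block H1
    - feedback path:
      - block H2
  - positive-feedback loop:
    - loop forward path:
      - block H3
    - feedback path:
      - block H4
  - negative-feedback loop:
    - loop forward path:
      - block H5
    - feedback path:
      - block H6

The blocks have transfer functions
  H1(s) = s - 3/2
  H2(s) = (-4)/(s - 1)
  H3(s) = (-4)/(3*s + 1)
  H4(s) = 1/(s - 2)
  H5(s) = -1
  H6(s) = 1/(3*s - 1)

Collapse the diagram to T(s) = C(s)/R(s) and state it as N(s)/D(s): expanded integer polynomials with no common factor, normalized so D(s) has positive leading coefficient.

1. close the feedback loop around H1, H2 -> (-2*s^2 + 5*s - 3)/(6*s - 10)
2. feedback reduction of H3, H4 -> (8 - 4*s)/(3*s^2 - 5*s + 2)
3. apply the feedback formula to H5, H6 -> (1 - 3*s)/(3*s - 2)
4. series reduction of [H1/(1+H1*H2)], [H3/(1-H3*H4)], [H5/(1+H5*H6)], which is the overall transfer function T(s) = C(s)/R(s) in lowest terms

Hence the answer: (-12*s^3 + 46*s^2 - 50*s + 12)/(27*s^3 - 81*s^2 + 72*s - 20)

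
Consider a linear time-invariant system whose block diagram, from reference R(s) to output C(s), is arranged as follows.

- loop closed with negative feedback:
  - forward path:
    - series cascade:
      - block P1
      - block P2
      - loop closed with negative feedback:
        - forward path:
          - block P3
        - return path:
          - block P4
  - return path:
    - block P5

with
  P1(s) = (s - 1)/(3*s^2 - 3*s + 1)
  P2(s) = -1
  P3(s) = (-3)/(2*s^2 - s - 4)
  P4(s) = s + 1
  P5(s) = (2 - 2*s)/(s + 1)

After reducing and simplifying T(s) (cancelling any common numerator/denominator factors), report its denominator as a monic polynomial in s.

Reducing step by step:

Step 1 - collapse the loop (P3 forward, P4 return) gives (-3)/(2*s^2 - 4*s - 7)
Step 2 - combine P1, P2, [P3/(1+P3*P4)] in series gives (3*s - 3)/(6*s^4 - 18*s^3 - 7*s^2 + 17*s - 7)
Step 3 - collapse the loop ((P1*P2*[P3/(1+P3*P4)]) forward, P5 return) gives (3*s^2 - 3)/(6*s^5 - 12*s^4 - 25*s^3 + 4*s^2 + 22*s - 13)
The result of step 3 is T(s) in lowest terms. Its denominator has leading coefficient 6; dividing the denominator through by 6 makes it monic.

Answer: s^5 - 2*s^4 - 25*s^3/6 + 2*s^2/3 + 11*s/3 - 13/6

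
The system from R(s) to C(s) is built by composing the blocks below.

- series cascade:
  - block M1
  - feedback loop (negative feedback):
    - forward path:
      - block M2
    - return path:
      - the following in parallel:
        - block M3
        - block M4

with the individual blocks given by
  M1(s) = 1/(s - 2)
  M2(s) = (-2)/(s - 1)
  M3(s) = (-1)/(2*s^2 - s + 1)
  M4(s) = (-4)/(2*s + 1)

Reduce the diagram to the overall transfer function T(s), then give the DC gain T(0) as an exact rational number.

Answer: 1/9

Working:
[1] combine M3, M4 in parallel: (-8*s^2 + 2*s - 5)/(4*s^3 + s + 1)
[2] feedback reduction of M2, (M3+M4): (-8*s^3 - 2*s - 2)/(4*s^4 - 4*s^3 + 17*s^2 - 4*s + 9)
[3] series reduction of M1, [M2/(1+M2*(M3+M4))]: (-8*s^3 - 2*s - 2)/(4*s^5 - 12*s^4 + 25*s^3 - 38*s^2 + 17*s - 18)
The step-3 result is T(s). Setting s = 0: T(0) = -2/(-18) = 1/9.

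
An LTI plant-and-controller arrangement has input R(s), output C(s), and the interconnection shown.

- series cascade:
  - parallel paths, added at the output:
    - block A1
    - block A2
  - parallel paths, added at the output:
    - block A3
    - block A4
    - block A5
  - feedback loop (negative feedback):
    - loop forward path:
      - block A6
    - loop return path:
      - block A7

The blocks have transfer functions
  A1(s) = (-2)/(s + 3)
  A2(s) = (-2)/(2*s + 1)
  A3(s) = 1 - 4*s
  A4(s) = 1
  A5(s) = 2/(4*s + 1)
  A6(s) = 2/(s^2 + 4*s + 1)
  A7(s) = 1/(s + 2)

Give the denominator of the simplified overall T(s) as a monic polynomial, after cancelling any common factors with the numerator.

The answer is s^6 + 39*s^5/4 + 271*s^4/8 + 419*s^3/8 + 309*s^2/8 + 103*s/8 + 3/2.

Reasoning:
(1) combine A1, A2 in parallel, giving (-6*s - 8)/(2*s^2 + 7*s + 3)
(2) reduce the parallel group A3, A4, A5, giving (-16*s^2 + 4*s + 4)/(4*s + 1)
(3) feedback reduction of A6, A7, giving (2*s + 4)/(s^3 + 6*s^2 + 9*s + 4)
(4) cascade (A1+A2), (A3+A4+A5), [A6/(1+A6*A7)], giving (192*s^4 + 592*s^3 + 304*s^2 - 288*s - 128)/(8*s^6 + 78*s^5 + 271*s^4 + 419*s^3 + 309*s^2 + 103*s + 12)
That last expression is T(s), already simplified. Scaling its denominator by 1/8 (the reciprocal of the leading coefficient) yields the monic denominator.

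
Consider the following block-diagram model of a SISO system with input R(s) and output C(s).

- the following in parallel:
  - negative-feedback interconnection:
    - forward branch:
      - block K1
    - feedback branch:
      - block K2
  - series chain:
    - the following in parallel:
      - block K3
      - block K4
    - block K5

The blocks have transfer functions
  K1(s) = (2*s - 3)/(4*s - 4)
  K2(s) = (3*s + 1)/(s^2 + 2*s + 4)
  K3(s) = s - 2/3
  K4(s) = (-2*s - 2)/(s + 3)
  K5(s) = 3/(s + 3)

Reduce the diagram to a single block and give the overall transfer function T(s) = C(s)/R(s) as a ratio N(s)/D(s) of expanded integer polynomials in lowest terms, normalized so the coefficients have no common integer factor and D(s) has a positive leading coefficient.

Reducing step by step:

Step 1 - feedback reduction of K1, K2: (2*s^3 + s^2 + 2*s - 12)/(4*s^3 + 10*s^2 + s - 19)
Step 2 - add K3, K4 (parallel): (3*s^2 + s - 12)/(3*s + 9)
Step 3 - multiply (K3+K4), K5 (series): (3*s^2 + s - 12)/(s^2 + 6*s + 9)
Step 4 - reduce the parallel group [K1/(1+K1*K2)], ((K3+K4)*K5), which is the overall transfer function T(s) = C(s)/R(s) in lowest terms

Answer: (14*s^5 + 47*s^4 - 9*s^3 - 167*s^2 - 85*s + 120)/(4*s^5 + 34*s^4 + 97*s^3 + 77*s^2 - 105*s - 171)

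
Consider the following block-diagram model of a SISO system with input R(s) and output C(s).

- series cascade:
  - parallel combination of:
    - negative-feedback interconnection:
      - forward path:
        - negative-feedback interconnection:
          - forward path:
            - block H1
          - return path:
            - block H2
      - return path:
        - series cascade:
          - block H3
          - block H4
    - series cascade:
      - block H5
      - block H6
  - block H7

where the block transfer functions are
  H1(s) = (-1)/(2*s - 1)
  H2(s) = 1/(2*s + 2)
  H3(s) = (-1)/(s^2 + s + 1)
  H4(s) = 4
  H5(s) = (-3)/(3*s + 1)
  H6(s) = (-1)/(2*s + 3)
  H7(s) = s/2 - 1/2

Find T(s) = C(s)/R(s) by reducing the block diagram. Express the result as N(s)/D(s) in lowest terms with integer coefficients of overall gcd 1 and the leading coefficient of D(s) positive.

1. apply the feedback formula to H1, H2, giving (-2*s - 2)/(4*s^2 + 2*s - 3)
2. series reduction of H3, H4, giving (-4)/(s^2 + s + 1)
3. feedback reduction of [H1/(1+H1*H2)], (H3*H4), giving (-2*s^3 - 4*s^2 - 4*s - 2)/(4*s^4 + 6*s^3 + 3*s^2 + 7*s + 5)
4. reduce the series chain H5, H6, giving 3/(6*s^2 + 11*s + 3)
5. add [[H1/(1+H1*H2)]/(1+[H1/(1+H1*H2)]*(H3*H4))], (H5*H6) (parallel), giving (-12*s^5 - 34*s^4 - 56*s^3 - 59*s^2 - 13*s + 9)/(24*s^6 + 80*s^5 + 96*s^4 + 93*s^3 + 116*s^2 + 76*s + 15)
6. reduce the series chain ([[H1/(1+H1*H2)]/(1+[H1/(1+H1*H2)]*(H3*H4))]+(H5*H6)), H7 - this is the overall T(s), already in the required normalized form

Hence the answer: (-12*s^6 - 22*s^5 - 22*s^4 - 3*s^3 + 46*s^2 + 22*s - 9)/(48*s^6 + 160*s^5 + 192*s^4 + 186*s^3 + 232*s^2 + 152*s + 30)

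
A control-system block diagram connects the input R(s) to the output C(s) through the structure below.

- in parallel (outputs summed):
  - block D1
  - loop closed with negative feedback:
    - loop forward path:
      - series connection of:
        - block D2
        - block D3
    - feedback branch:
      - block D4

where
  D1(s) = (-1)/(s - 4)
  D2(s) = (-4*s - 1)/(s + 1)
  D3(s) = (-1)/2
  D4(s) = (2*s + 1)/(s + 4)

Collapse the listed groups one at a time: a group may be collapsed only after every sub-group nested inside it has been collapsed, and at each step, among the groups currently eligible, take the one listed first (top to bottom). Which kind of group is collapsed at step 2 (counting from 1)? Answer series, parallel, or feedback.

Answer: feedback

Working:
Step 1: reduce the series chain D2, D3
Step 2: feedback reduction of (D2*D3), D4
Step 3: reduce the parallel group D1, [(D2*D3)/(1+(D2*D3)*D4)]
So the answer for step 2 is feedback.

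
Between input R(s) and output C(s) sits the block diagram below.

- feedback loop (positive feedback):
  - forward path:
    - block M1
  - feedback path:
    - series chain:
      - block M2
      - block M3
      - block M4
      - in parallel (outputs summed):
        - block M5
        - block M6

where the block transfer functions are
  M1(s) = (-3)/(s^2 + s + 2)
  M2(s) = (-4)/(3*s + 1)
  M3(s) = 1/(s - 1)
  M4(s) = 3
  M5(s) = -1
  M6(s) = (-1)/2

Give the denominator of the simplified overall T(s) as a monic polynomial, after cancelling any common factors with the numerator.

[1] reduce the parallel group M5, M6; result (-3)/2
[2] multiply M2, M3, M4, (M5+M6) (series); result 18/(3*s^2 - 2*s - 1)
[3] collapse the loop (M1 forward, (M2*M3*M4*(M5+M6)) return); result (-9*s^2 + 6*s + 3)/(3*s^4 + s^3 + 3*s^2 - 5*s + 52)
Step 3 gives the fully reduced T(s), with no common factor left to cancel. The denominator's leading coefficient is 3, so divide each of its coefficients by 3 to get the monic form.

Hence the answer: s^4 + s^3/3 + s^2 - 5*s/3 + 52/3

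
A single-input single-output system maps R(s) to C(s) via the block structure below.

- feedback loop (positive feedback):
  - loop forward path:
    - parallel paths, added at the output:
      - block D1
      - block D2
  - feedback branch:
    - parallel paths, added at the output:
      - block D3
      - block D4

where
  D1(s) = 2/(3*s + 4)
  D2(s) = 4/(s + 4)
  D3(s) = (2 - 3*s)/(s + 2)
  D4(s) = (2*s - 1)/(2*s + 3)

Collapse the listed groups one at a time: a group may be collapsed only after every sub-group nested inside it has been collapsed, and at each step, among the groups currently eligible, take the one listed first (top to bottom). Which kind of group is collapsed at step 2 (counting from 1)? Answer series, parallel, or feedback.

(1) combine D1, D2 in parallel
(2) sum the parallel branches D3, D4
(3) reduce the feedback loop with forward (D1+D2) and return (D3+D4)
Step 2: parallel.

Therefore the answer is parallel.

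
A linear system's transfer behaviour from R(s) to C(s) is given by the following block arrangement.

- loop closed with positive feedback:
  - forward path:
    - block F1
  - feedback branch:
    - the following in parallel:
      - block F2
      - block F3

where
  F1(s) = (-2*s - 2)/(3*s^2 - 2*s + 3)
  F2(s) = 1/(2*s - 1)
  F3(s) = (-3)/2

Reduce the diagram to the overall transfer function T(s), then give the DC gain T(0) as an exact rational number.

Step 1: parallel reduction of F2, F3, giving (5 - 6*s)/(4*s - 2)
Step 2: collapse the loop (F1 forward, (F2+F3) return), giving (-4*s^2 - 2*s + 2)/(6*s^3 - 13*s^2 + 7*s + 2)
That last expression is T(s); at s = 0 only the constant terms survive, so T(0) = 2/2 = 1.

Hence the answer: 1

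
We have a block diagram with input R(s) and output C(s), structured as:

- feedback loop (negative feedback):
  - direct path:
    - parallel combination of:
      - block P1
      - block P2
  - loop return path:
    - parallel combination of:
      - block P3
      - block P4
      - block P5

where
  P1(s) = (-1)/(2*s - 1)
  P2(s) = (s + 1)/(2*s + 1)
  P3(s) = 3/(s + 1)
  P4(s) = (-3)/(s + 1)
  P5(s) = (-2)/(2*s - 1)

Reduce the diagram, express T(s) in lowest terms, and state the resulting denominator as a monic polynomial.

Step 1 - combine P1, P2 in parallel: (2*s^2 - s - 2)/(4*s^2 - 1)
Step 2 - combine P3, P4, P5 in parallel: (-2)/(2*s - 1)
Step 3 - collapse the loop ((P1+P2) forward, (P3+P4+P5) return): (4*s^3 - 4*s^2 - 3*s + 2)/(8*s^3 - 8*s^2 + 5)
No further cancellation is possible in the step-3 result, so that is T(s). Its denominator becomes monic after dividing by the leading coefficient 8.

Final answer: s^3 - s^2 + 5/8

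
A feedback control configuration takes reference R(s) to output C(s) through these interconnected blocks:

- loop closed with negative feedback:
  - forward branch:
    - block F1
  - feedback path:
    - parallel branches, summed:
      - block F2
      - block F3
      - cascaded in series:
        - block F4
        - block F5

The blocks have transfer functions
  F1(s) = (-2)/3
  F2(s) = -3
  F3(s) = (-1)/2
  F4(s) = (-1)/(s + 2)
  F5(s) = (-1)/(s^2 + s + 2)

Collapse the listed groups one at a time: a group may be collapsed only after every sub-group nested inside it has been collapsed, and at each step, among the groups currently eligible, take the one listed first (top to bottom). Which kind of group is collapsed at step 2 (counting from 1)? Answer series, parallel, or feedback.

Step 1 - combine F4, F5 in series
Step 2 - sum the parallel branches F2, F3, (F4*F5)
Step 3 - feedback reduction of F1, (F2+F3+(F4*F5))
At step 2 the group reduced is parallel.

Therefore the answer is parallel.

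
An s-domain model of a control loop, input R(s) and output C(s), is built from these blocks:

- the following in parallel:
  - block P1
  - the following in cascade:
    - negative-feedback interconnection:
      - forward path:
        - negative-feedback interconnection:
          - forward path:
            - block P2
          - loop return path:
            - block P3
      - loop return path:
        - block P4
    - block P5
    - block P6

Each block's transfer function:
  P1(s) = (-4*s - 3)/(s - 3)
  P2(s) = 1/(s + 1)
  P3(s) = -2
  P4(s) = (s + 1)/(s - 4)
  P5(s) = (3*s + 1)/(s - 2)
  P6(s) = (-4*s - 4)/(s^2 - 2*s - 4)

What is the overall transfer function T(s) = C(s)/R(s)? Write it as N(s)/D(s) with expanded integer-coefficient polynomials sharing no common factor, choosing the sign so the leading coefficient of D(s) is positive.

The answer is (-4*s^6 + 29*s^5 - 72*s^4 + 53*s^3 + 128*s^2 - 228*s - 168)/(s^6 - 11*s^5 + 45*s^4 - 75*s^3 + 4*s^2 + 136*s - 120).

Reasoning:
(1) reduce the feedback loop with forward P2 and return P3 gives 1/(s - 1)
(2) apply the feedback formula to [P2/(1+P2*P3)], P4 gives (s - 4)/(s^2 - 4*s + 5)
(3) reduce the series chain [[P2/(1+P2*P3)]/(1+[P2/(1+P2*P3)]*P4)], P5, P6 gives (-12*s^3 + 32*s^2 + 60*s + 16)/(s^5 - 8*s^4 + 21*s^3 - 12*s^2 - 32*s + 40)
(4) combine P1, ([[P2/(1+P2*P3)]/(1+[P2/(1+P2*P3)]*P4)]*P5*P6) in parallel: this yields T(s), and no further normalization is needed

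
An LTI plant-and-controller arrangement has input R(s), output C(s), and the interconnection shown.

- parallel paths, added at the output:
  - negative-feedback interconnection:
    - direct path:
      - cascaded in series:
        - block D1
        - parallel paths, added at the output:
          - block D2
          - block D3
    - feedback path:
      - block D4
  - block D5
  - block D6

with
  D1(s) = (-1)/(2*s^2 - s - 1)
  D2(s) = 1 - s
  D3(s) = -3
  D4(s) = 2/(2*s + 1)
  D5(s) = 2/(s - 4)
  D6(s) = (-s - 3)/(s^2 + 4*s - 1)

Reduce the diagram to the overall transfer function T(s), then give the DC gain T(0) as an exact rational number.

Step 1: reduce the parallel group D2, D3, giving -s - 2
Step 2: combine D1, (D2+D3) in series, giving (s + 2)/(2*s^2 - s - 1)
Step 3: feedback reduction of (D1*(D2+D3)), D4, giving (2*s^2 + 5*s + 2)/(4*s^3 - s + 3)
Step 4: reduce the parallel group [(D1*(D2+D3))/(1+(D1*(D2+D3))*D4)], D5, D6, giving (6*s^5 + 41*s^4 + 7*s^3 - 83*s^2 + 3*s + 38)/(4*s^6 - 69*s^4 + 19*s^3 + 17*s^2 - 55*s + 12)
DC gain: substitute s = 0 into T(s) from step 4: T(0) = 38/12 = 19/6.

Therefore the answer is 19/6.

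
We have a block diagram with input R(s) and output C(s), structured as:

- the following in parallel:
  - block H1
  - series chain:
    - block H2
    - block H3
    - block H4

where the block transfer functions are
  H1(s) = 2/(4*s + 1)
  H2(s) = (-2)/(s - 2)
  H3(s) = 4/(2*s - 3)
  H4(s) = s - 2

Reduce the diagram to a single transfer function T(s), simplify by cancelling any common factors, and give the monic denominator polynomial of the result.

(1) cascade H2, H3, H4 -> (-8)/(2*s - 3)
(2) parallel reduction of H1, (H2*H3*H4) -> (-28*s - 14)/(8*s^2 - 10*s - 3)
The result of step 2 is T(s) in lowest terms. Its denominator has leading coefficient 8; dividing the denominator through by 8 makes it monic.

Answer: s^2 - 5*s/4 - 3/8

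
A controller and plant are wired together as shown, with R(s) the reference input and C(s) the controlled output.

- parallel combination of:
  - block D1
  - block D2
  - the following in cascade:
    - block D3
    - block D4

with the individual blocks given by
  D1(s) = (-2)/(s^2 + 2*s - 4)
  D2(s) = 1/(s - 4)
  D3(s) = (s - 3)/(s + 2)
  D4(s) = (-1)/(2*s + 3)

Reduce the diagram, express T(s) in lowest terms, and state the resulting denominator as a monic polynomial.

1. combine D3, D4 in series; result (3 - s)/(2*s^2 + 7*s + 6)
2. parallel reduction of D1, D2, (D3*D4); result (s^4 + 12*s^3 + 20*s^2 - 24*s + 72)/(2*s^5 + 3*s^4 - 32*s^3 - 64*s^2 + 40*s + 96)
T(s) is the step-2 result (common factors already cancelled). Leading coefficient of the denominator: 2. Divide through by 2 for the monic polynomial.

Therefore the answer is s^5 + 3*s^4/2 - 16*s^3 - 32*s^2 + 20*s + 48.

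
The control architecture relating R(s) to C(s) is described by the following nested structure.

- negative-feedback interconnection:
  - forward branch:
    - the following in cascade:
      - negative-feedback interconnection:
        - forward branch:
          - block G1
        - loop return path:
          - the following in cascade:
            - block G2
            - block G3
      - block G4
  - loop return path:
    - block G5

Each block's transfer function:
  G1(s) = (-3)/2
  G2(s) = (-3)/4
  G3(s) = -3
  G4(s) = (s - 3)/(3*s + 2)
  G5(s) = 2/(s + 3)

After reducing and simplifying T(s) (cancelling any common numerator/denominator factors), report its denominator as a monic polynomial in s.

[1] reduce the series chain G2, G3 -> 9/4
[2] reduce the feedback loop with forward G1 and return (G2*G3) -> 12/19
[3] reduce the series chain [G1/(1+G1*(G2*G3))], G4 -> (12*s - 36)/(57*s + 38)
[4] reduce the feedback loop with forward ([G1/(1+G1*(G2*G3))]*G4) and return G5 -> (12*s^2 - 108)/(57*s^2 + 233*s + 42)
That last expression is T(s), already simplified. Scaling its denominator by 1/57 (the reciprocal of the leading coefficient) yields the monic denominator.

Final answer: s^2 + 233*s/57 + 14/19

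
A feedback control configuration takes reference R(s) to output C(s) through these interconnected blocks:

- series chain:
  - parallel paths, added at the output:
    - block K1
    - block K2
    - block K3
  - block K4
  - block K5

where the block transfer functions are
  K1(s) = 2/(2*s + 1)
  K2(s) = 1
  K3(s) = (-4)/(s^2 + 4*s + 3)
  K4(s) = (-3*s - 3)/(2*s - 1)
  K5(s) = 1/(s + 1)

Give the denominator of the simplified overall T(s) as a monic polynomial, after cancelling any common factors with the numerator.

The answer is s^4 + 4*s^3 + 11*s^2/4 - s - 3/4.

Reasoning:
[1] parallel reduction of K1, K2, K3 gives (2*s^3 + 11*s^2 + 10*s + 5)/(2*s^3 + 9*s^2 + 10*s + 3)
[2] reduce the series chain (K1+K2+K3), K4, K5 gives (-6*s^3 - 33*s^2 - 30*s - 15)/(4*s^4 + 16*s^3 + 11*s^2 - 4*s - 3)
No further cancellation is possible in the step-2 result, so that is T(s). Its denominator becomes monic after dividing by the leading coefficient 4.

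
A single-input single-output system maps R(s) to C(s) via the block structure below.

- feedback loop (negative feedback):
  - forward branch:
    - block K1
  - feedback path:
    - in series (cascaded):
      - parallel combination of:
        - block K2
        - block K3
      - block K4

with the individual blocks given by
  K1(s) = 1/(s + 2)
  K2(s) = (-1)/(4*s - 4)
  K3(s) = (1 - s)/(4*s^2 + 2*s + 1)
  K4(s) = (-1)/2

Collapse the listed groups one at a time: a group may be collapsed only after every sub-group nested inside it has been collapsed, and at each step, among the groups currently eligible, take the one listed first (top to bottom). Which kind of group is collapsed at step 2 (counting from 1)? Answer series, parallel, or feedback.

Step 1 - add K2, K3 (parallel)
Step 2 - reduce the series chain (K2+K3), K4
Step 3 - reduce the feedback loop with forward K1 and return ((K2+K3)*K4)
Step 2 collapses a series group.

Answer: series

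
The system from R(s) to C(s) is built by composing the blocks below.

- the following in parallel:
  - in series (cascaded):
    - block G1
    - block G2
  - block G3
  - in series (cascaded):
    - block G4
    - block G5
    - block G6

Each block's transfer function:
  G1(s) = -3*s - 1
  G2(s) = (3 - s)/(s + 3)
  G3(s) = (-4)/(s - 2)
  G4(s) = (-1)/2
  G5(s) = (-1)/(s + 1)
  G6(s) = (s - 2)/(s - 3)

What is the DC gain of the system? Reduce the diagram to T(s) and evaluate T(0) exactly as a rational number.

Reducing step by step:

(1) cascade G1, G2 gives (3*s^2 - 8*s - 3)/(s + 3)
(2) reduce the series chain G4, G5, G6 gives (s - 2)/(2*s^2 - 4*s - 6)
(3) reduce the parallel group (G1*G2), G3, (G4*G5*G6) gives (6*s^5 - 40*s^4 + 57*s^3 + 35*s^2 - 38*s + 48)/(2*s^4 - 2*s^3 - 22*s^2 + 18*s + 36)
That last expression is T(s); at s = 0 only the constant terms survive, so T(0) = 48/36 = 4/3.

Answer: 4/3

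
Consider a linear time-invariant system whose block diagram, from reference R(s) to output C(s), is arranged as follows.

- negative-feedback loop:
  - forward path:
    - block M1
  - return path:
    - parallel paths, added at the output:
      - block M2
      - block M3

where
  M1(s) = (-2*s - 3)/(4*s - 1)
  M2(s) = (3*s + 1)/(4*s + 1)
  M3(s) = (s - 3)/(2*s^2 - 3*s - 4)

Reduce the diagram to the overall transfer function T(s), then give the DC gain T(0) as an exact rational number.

[1] combine M2, M3 in parallel -> (6*s^3 - 3*s^2 - 26*s - 7)/(8*s^3 - 10*s^2 - 19*s - 4)
[2] reduce the feedback loop with forward M1 and return (M2+M3) -> (-16*s^4 - 4*s^3 + 68*s^2 + 65*s + 12)/(20*s^4 - 60*s^3 - 5*s^2 + 95*s + 25)
Step 2 gives the overall T(s). Then T(0) = 12/25.

Final answer: 12/25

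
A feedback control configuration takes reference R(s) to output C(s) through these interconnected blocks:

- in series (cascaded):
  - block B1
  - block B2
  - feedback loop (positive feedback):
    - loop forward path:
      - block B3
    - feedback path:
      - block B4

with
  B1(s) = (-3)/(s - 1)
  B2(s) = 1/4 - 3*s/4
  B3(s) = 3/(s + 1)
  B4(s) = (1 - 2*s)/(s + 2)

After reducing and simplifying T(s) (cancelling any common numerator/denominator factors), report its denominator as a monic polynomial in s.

(1) reduce the feedback loop with forward B3 and return B4 gives (3*s + 6)/(s^2 + 9*s - 1)
(2) series reduction of B1, B2, [B3/(1-B3*B4)] gives (27*s^2 + 45*s - 18)/(4*s^3 + 32*s^2 - 40*s + 4)
The result of step 2 is T(s) in lowest terms. Its denominator has leading coefficient 4; dividing the denominator through by 4 makes it monic.

Answer: s^3 + 8*s^2 - 10*s + 1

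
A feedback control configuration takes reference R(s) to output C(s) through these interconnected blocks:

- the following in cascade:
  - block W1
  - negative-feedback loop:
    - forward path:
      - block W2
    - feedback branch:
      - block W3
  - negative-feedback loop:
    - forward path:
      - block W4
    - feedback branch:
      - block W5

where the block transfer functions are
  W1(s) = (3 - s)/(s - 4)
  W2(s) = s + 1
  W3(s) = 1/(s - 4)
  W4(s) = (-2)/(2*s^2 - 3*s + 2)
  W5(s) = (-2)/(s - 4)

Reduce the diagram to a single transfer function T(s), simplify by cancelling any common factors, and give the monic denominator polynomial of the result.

Answer: s^4 - 7*s^3 + 61*s^2/4 - 25*s/2 + 3

Working:
(1) feedback reduction of W2, W3, giving (s^2 - 3*s - 4)/(2*s - 3)
(2) feedback reduction of W4, W5, giving (8 - 2*s)/(2*s^3 - 11*s^2 + 14*s - 4)
(3) series reduction of W1, [W2/(1+W2*W3)], [W4/(1+W4*W5)], giving (2*s^3 - 12*s^2 + 10*s + 24)/(4*s^4 - 28*s^3 + 61*s^2 - 50*s + 12)
T(s) is the step-3 result (common factors already cancelled). Leading coefficient of the denominator: 4. Divide through by 4 for the monic polynomial.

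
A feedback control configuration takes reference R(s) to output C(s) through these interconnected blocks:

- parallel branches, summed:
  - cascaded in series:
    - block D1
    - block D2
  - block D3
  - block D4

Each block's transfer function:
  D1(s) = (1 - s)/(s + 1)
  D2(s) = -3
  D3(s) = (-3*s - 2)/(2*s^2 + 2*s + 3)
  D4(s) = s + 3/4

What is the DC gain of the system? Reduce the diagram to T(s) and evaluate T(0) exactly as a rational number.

Step 1. combine D1, D2 in series gives (3*s - 3)/(s + 1)
Step 2. add (D1*D2), D3, D4 (parallel) gives (8*s^4 + 46*s^3 + 20*s^2 + 19*s - 35)/(8*s^3 + 16*s^2 + 20*s + 12)
DC gain: substitute s = 0 into T(s) from step 2: T(0) = -35/12.

Hence the answer: -35/12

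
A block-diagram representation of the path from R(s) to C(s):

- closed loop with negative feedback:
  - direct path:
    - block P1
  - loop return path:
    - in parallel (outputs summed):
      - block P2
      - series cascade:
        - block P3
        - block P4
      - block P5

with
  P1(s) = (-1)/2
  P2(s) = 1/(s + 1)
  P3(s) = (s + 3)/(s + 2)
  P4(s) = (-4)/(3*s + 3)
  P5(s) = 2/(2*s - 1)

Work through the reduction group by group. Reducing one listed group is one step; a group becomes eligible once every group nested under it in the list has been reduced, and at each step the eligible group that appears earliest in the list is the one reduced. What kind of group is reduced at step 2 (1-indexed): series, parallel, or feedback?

Step 1 - multiply P3, P4 (series)
Step 2 - sum the parallel branches P2, (P3*P4), P5
Step 3 - close the feedback loop around P1, (P2+(P3*P4)+P5)
Step 2: parallel.

Answer: parallel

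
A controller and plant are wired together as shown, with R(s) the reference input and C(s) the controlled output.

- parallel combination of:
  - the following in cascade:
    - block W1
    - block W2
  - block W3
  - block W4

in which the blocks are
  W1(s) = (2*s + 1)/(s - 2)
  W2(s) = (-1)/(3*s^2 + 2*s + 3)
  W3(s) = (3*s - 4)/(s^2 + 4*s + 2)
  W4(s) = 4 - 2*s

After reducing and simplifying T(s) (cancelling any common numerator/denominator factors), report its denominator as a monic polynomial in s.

Reducing step by step:

Step 1. cascade W1, W2: (-2*s - 1)/(3*s^3 - 4*s^2 - s - 6)
Step 2. add (W1*W2), W3, W4 (parallel): (-6*s^6 - 4*s^5 + 63*s^4 - 34*s^3 - 16*s^2 - 102*s - 26)/(3*s^5 + 8*s^4 - 11*s^3 - 18*s^2 - 26*s - 12)
Step 2 gives the fully reduced T(s), with no common factor left to cancel. The denominator's leading coefficient is 3, so divide each of its coefficients by 3 to get the monic form.

Answer: s^5 + 8*s^4/3 - 11*s^3/3 - 6*s^2 - 26*s/3 - 4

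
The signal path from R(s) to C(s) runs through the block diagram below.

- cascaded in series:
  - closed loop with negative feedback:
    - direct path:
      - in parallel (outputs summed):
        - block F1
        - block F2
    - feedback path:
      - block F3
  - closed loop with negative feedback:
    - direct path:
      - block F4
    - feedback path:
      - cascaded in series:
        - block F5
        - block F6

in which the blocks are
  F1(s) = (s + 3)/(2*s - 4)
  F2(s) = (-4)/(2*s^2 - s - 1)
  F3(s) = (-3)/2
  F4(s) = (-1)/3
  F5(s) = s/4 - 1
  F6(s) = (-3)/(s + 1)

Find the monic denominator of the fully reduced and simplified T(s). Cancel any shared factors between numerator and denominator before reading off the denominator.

1. parallel reduction of F1, F2 gives (2*s^3 + 5*s^2 - 12*s + 13)/(4*s^3 - 10*s^2 + 2*s + 4)
2. reduce the feedback loop with forward (F1+F2) and return F3 gives (4*s^3 + 10*s^2 - 24*s + 26)/(2*s^3 - 35*s^2 + 40*s - 31)
3. reduce the series chain F5, F6 gives (12 - 3*s)/(4*s + 4)
4. close the feedback loop around F4, (F5*F6) gives (-4*s - 4)/(15*s)
5. multiply [(F1+F2)/(1+(F1+F2)*F3)], [F4/(1+F4*(F5*F6))] (series) gives (-16*s^4 - 56*s^3 + 56*s^2 - 8*s - 104)/(30*s^4 - 525*s^3 + 600*s^2 - 465*s)
T(s) is the step-5 result (common factors already cancelled). Leading coefficient of the denominator: 30. Divide through by 30 for the monic polynomial.

Final answer: s^4 - 35*s^3/2 + 20*s^2 - 31*s/2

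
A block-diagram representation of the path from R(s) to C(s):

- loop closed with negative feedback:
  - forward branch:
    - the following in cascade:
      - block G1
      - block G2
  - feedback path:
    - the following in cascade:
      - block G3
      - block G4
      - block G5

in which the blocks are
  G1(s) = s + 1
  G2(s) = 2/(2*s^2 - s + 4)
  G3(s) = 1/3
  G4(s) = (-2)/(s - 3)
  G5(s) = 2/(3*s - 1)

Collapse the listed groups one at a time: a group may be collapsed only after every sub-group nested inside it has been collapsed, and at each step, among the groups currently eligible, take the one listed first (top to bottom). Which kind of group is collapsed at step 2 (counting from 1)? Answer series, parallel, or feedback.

Reducing step by step:

Step 1: cascade G1, G2
Step 2: multiply G3, G4, G5 (series)
Step 3: feedback reduction of (G1*G2), (G3*G4*G5)
At step 2 the group reduced is series.

Answer: series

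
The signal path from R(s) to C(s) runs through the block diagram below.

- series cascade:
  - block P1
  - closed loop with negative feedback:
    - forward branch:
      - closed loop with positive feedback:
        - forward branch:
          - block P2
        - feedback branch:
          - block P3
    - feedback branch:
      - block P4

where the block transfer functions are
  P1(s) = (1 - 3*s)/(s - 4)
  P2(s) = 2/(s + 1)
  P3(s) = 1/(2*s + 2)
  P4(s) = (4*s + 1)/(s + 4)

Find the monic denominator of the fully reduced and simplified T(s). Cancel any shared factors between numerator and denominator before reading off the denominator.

Step 1: feedback reduction of P2, P3 -> (2*s + 2)/(s^2 + 2*s)
Step 2: close the feedback loop around [P2/(1-P2*P3)], P4 -> (2*s^2 + 10*s + 8)/(s^3 + 14*s^2 + 18*s + 2)
Step 3: reduce the series chain P1, [[P2/(1-P2*P3)]/(1+[P2/(1-P2*P3)]*P4)] -> (-6*s^3 - 28*s^2 - 14*s + 8)/(s^4 + 10*s^3 - 38*s^2 - 70*s - 8)
That last expression is T(s), already simplified, and its denominator is already monic.

Final answer: s^4 + 10*s^3 - 38*s^2 - 70*s - 8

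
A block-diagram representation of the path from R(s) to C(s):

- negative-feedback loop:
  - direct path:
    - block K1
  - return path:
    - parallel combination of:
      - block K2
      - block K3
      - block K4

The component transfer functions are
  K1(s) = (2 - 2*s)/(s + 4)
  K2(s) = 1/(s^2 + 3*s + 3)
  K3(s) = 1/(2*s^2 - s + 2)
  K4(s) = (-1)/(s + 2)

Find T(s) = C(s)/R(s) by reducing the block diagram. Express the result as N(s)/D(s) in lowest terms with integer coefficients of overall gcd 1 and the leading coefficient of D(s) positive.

First reduce the diagram to T(s).

1. parallel reduction of K2, K3, K4 gives (-2*s^4 - 2*s^3 + 3*s^2 + 6*s + 4)/(2*s^5 + 9*s^4 + 15*s^3 + 13*s^2 + 12*s + 12)
2. feedback reduction of K1, (K2+K3+K4); the result is T(s) itself (integer coefficients, no common factor, positive leading denominator coefficient)

Answer: (-4*s^6 - 14*s^5 - 12*s^4 + 4*s^3 + 2*s^2 + 24)/(2*s^6 + 21*s^5 + 51*s^4 + 63*s^3 + 58*s^2 + 64*s + 56)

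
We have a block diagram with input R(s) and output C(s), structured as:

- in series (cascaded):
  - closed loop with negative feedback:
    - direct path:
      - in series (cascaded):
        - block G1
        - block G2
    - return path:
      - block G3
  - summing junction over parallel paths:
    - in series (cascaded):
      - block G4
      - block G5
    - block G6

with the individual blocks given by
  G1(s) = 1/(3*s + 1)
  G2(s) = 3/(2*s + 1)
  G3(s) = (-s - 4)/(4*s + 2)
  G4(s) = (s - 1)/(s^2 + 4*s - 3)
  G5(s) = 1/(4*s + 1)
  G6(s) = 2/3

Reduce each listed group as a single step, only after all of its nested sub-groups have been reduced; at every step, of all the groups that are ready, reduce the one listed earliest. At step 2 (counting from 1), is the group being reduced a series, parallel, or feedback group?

The answer is feedback.

Reasoning:
[1] series reduction of G1, G2
[2] close the feedback loop around (G1*G2), G3
[3] multiply G4, G5 (series)
[4] sum the parallel branches (G4*G5), G6
[5] reduce the series chain [(G1*G2)/(1+(G1*G2)*G3)], ((G4*G5)+G6)
Step 2 collapses a feedback group.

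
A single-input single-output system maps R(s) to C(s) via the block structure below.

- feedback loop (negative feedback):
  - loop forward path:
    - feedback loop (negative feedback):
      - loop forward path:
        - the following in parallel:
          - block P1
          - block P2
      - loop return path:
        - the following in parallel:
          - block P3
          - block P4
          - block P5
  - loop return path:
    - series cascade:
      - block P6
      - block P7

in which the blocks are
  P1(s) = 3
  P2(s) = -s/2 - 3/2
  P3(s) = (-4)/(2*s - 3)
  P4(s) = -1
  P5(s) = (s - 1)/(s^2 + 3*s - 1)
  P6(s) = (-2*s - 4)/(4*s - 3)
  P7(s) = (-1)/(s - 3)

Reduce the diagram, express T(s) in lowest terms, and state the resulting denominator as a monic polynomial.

Step 1. sum the parallel branches P1, P2 = 3/2 - s/2
Step 2. add P3, P4, P5 (parallel) = (-2*s^3 - 5*s^2 - 6*s + 4)/(2*s^3 + 3*s^2 - 11*s + 3)
Step 3. collapse the loop ((P1+P2) forward, (P3+P4+P5) return) = (-2*s^4 + 3*s^3 + 20*s^2 - 36*s + 9)/(2*s^4 + 3*s^3 - 3*s^2 - 44*s + 18)
Step 4. cascade P6, P7 = (2*s + 4)/(4*s^2 - 15*s + 9)
Step 5. reduce the feedback loop with forward [(P1+P2)/(1+(P1+P2)*(P3+P4+P5))] and return (P6*P7) = (-8*s^5 + 18*s^4 + 71*s^3 - 204*s^2 + 144*s - 27)/(8*s^5 + 2*s^4 - 35*s^3 - 157*s^2 + 242*s - 66)
That last expression is T(s), already simplified. Scaling its denominator by 1/8 (the reciprocal of the leading coefficient) yields the monic denominator.

Answer: s^5 + s^4/4 - 35*s^3/8 - 157*s^2/8 + 121*s/4 - 33/4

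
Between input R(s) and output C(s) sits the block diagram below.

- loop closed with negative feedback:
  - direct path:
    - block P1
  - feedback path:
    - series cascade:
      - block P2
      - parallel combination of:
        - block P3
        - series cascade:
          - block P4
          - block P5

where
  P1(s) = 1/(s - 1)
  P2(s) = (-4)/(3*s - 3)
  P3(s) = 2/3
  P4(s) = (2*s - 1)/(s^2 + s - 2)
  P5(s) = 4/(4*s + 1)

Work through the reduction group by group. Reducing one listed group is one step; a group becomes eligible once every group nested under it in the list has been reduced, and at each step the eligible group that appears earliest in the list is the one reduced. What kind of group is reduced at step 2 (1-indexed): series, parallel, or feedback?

Step 1. series reduction of P4, P5
Step 2. parallel reduction of P3, (P4*P5)
Step 3. combine P2, (P3+(P4*P5)) in series
Step 4. close the feedback loop around P1, (P2*(P3+(P4*P5)))
So the answer for step 2 is parallel.

Answer: parallel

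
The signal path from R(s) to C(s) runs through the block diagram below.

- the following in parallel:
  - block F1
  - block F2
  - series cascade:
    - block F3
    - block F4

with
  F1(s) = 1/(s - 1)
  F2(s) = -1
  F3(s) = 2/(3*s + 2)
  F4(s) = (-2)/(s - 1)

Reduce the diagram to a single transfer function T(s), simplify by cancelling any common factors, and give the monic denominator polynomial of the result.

The answer is s^2 - s/3 - 2/3.

Reasoning:
1. reduce the series chain F3, F4 gives (-4)/(3*s^2 - s - 2)
2. add F1, F2, (F3*F4) (parallel) gives (-3*s^2 + 4*s)/(3*s^2 - s - 2)
The result of step 2 is T(s) in lowest terms. Its denominator has leading coefficient 3; dividing the denominator through by 3 makes it monic.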